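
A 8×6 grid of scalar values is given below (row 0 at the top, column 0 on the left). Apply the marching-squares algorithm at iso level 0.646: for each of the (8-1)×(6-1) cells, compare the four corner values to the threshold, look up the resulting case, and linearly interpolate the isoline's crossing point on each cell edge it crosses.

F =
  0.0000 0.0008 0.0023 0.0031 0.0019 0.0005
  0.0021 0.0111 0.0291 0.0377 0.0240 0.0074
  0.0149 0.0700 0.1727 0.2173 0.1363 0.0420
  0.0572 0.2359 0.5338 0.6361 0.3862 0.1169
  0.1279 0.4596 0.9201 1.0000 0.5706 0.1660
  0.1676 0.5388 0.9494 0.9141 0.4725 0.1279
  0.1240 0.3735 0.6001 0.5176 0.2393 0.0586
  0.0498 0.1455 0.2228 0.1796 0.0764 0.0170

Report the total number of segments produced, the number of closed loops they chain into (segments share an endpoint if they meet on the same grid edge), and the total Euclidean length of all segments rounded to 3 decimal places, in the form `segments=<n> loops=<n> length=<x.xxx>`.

segments=8 loops=1 length=8.336

cell (3,1): code 0100 → (3.290,2.000)–(4.000,1.405)
cell (3,2): code 1100 → (3.027,3.000)–(3.290,2.000)
cell (3,3): code 1000 → (4.000,3.824)–(3.027,3.000)
cell (4,1): code 0110 → (4.000,1.405)–(5.000,1.261)
cell (4,3): code 1001 → (5.000,3.607)–(4.000,3.824)
cell (5,1): code 0010 → (5.000,1.261)–(5.869,2.000)
cell (5,2): code 0011 → (5.869,2.000)–(5.676,3.000)
cell (5,3): code 0001 → (5.676,3.000)–(5.000,3.607)
total: 8 segments, chained into 1 closed loop(s), length Σ = 8.336412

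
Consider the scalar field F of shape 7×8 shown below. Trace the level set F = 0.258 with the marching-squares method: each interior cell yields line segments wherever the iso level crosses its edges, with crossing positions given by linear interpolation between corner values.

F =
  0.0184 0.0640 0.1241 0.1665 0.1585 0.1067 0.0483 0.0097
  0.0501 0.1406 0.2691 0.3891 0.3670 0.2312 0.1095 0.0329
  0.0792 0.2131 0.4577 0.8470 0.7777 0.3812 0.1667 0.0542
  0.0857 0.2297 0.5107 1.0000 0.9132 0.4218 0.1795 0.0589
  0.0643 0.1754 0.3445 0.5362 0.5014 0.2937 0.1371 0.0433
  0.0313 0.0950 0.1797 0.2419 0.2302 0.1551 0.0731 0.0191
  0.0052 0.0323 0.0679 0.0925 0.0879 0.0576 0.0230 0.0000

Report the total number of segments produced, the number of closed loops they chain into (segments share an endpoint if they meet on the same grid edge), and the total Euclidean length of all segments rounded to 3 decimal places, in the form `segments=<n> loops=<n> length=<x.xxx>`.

cell (0,1): code 0100 → (0.923,2.000)–(1.000,1.914)
cell (0,2): code 1100 → (0.411,3.000)–(0.923,2.000)
cell (0,3): code 1100 → (0.477,4.000)–(0.411,3.000)
cell (0,4): code 1000 → (1.000,4.803)–(0.477,4.000)
cell (1,1): code 0110 → (1.000,1.914)–(2.000,1.184)
cell (1,4): code 1101 → (1.179,5.000)–(1.000,4.803)
cell (1,5): code 1000 → (2.000,5.574)–(1.179,5.000)
cell (2,1): code 0110 → (2.000,1.184)–(3.000,1.101)
cell (2,5): code 1001 → (3.000,5.676)–(2.000,5.574)
cell (3,1): code 0110 → (3.000,1.101)–(4.000,1.488)
cell (3,5): code 1001 → (4.000,5.228)–(3.000,5.676)
cell (4,1): code 0010 → (4.000,1.488)–(4.525,2.000)
cell (4,2): code 0011 → (4.525,2.000)–(4.945,3.000)
cell (4,3): code 0011 → (4.945,3.000)–(4.897,4.000)
cell (4,4): code 0011 → (4.897,4.000)–(4.258,5.000)
cell (4,5): code 0001 → (4.258,5.000)–(4.000,5.228)
total: 16 segments, chained into 1 closed loop(s), length Σ = 14.232652

segments=16 loops=1 length=14.233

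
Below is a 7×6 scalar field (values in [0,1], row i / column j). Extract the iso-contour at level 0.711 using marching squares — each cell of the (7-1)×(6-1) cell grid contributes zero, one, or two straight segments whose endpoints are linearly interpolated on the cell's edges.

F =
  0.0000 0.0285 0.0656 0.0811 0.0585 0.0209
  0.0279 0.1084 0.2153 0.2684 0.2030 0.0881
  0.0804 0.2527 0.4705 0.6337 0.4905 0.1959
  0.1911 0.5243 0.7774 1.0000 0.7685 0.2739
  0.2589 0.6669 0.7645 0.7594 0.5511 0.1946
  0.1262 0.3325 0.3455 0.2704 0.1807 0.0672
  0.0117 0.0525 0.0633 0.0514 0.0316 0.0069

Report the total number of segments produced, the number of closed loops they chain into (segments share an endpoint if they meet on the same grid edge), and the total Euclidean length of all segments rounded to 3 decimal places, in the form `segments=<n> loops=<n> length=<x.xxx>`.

cell (2,1): code 0100 → (2.784,2.000)–(3.000,1.738)
cell (2,2): code 1100 → (2.211,3.000)–(2.784,2.000)
cell (2,3): code 1100 → (2.793,4.000)–(2.211,3.000)
cell (2,4): code 1000 → (3.000,4.116)–(2.793,4.000)
cell (3,1): code 0110 → (3.000,1.738)–(4.000,1.452)
cell (3,3): code 1011 → (4.000,3.232)–(3.264,4.000)
cell (3,4): code 0001 → (3.264,4.000)–(3.000,4.116)
cell (4,1): code 0010 → (4.000,1.452)–(4.128,2.000)
cell (4,2): code 0011 → (4.128,2.000)–(4.099,3.000)
cell (4,3): code 0001 → (4.099,3.000)–(4.000,3.232)
total: 10 segments, chained into 1 closed loop(s), length Σ = 7.094650

segments=10 loops=1 length=7.095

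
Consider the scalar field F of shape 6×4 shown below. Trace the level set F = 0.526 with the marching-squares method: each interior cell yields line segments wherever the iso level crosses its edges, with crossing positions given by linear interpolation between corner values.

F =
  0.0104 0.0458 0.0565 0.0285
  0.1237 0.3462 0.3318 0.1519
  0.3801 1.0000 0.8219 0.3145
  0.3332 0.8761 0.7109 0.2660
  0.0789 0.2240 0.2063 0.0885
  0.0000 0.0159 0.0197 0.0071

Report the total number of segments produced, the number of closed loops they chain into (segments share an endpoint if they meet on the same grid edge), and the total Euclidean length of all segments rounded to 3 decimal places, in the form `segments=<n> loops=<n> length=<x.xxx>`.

segments=8 loops=1 length=7.329

cell (1,0): code 0100 → (1.275,1.000)–(2.000,0.235)
cell (1,1): code 1100 → (1.396,2.000)–(1.275,1.000)
cell (1,2): code 1000 → (2.000,2.583)–(1.396,2.000)
cell (2,0): code 0110 → (2.000,0.235)–(3.000,0.355)
cell (2,2): code 1001 → (3.000,2.416)–(2.000,2.583)
cell (3,0): code 0010 → (3.000,0.355)–(3.537,1.000)
cell (3,1): code 0011 → (3.537,1.000)–(3.366,2.000)
cell (3,2): code 0001 → (3.366,2.000)–(3.000,2.416)
total: 8 segments, chained into 1 closed loop(s), length Σ = 7.329119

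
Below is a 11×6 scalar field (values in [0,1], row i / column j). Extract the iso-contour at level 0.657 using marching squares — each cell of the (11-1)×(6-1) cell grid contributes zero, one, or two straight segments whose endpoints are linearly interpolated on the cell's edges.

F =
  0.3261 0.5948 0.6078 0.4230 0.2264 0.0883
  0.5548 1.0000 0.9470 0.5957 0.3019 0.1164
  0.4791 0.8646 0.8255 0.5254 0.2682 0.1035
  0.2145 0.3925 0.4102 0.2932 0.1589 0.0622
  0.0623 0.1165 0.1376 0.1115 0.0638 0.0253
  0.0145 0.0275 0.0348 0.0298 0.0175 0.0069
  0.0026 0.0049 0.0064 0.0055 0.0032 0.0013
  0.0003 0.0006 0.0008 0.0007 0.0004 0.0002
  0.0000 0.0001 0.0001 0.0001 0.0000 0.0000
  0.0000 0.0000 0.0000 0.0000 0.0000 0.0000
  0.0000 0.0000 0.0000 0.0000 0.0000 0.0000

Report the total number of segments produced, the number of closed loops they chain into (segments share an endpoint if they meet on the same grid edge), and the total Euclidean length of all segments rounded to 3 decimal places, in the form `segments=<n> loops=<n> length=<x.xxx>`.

segments=8 loops=1 length=7.782

cell (0,0): code 0100 → (0.154,1.000)–(1.000,0.230)
cell (0,1): code 1100 → (0.145,2.000)–(0.154,1.000)
cell (0,2): code 1000 → (1.000,2.826)–(0.145,2.000)
cell (1,0): code 0110 → (1.000,0.230)–(2.000,0.461)
cell (1,2): code 1001 → (2.000,2.561)–(1.000,2.826)
cell (2,0): code 0010 → (2.000,0.461)–(2.440,1.000)
cell (2,1): code 0011 → (2.440,1.000)–(2.406,2.000)
cell (2,2): code 0001 → (2.406,2.000)–(2.000,2.561)
total: 8 segments, chained into 1 closed loop(s), length Σ = 7.782461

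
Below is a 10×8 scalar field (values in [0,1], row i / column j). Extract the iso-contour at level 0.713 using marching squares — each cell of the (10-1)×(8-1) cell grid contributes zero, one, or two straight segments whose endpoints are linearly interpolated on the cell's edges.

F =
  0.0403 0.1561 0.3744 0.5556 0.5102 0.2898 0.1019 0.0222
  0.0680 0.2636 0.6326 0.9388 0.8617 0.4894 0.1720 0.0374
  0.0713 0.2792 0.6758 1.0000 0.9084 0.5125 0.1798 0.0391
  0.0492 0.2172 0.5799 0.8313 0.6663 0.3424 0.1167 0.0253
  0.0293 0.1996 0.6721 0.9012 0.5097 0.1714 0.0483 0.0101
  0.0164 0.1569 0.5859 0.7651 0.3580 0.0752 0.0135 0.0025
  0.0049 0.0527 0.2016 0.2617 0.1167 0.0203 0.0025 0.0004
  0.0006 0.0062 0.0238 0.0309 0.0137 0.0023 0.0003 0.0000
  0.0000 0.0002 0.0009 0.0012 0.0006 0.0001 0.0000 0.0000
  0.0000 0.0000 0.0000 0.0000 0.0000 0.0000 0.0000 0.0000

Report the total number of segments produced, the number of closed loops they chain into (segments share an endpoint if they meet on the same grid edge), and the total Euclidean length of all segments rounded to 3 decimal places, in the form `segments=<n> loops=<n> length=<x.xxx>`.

segments=14 loops=1 length=11.679

cell (0,2): code 0100 → (0.411,3.000)–(1.000,2.263)
cell (0,3): code 1100 → (0.577,4.000)–(0.411,3.000)
cell (0,4): code 1000 → (1.000,4.399)–(0.577,4.000)
cell (1,2): code 0110 → (1.000,2.263)–(2.000,2.115)
cell (1,4): code 1001 → (2.000,4.494)–(1.000,4.399)
cell (2,2): code 0110 → (2.000,2.115)–(3.000,2.529)
cell (2,3): code 1011 → (3.000,3.717)–(2.807,4.000)
cell (2,4): code 0001 → (2.807,4.000)–(2.000,4.494)
cell (3,2): code 0110 → (3.000,2.529)–(4.000,2.179)
cell (3,3): code 1001 → (4.000,3.481)–(3.000,3.717)
cell (4,2): code 0110 → (4.000,2.179)–(5.000,2.709)
cell (4,3): code 1001 → (5.000,3.128)–(4.000,3.481)
cell (5,2): code 0010 → (5.000,2.709)–(5.103,3.000)
cell (5,3): code 0001 → (5.103,3.000)–(5.000,3.128)
total: 14 segments, chained into 1 closed loop(s), length Σ = 11.678899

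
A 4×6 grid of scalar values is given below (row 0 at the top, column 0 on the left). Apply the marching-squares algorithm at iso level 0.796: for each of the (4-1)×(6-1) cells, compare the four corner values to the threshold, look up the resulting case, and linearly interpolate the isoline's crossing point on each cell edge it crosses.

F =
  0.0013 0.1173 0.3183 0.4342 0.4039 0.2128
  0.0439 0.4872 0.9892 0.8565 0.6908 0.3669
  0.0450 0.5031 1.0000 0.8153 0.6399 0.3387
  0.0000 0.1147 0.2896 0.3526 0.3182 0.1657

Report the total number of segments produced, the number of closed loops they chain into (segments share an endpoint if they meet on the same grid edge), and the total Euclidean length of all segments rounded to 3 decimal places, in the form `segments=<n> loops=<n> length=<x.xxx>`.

segments=8 loops=1 length=5.564

cell (0,1): code 0100 → (0.712,2.000)–(1.000,1.615)
cell (0,2): code 1100 → (0.857,3.000)–(0.712,2.000)
cell (0,3): code 1000 → (1.000,3.365)–(0.857,3.000)
cell (1,1): code 0110 → (1.000,1.615)–(2.000,1.589)
cell (1,3): code 1001 → (2.000,3.110)–(1.000,3.365)
cell (2,1): code 0010 → (2.000,1.589)–(2.287,2.000)
cell (2,2): code 0011 → (2.287,2.000)–(2.042,3.000)
cell (2,3): code 0001 → (2.042,3.000)–(2.000,3.110)
total: 8 segments, chained into 1 closed loop(s), length Σ = 5.564023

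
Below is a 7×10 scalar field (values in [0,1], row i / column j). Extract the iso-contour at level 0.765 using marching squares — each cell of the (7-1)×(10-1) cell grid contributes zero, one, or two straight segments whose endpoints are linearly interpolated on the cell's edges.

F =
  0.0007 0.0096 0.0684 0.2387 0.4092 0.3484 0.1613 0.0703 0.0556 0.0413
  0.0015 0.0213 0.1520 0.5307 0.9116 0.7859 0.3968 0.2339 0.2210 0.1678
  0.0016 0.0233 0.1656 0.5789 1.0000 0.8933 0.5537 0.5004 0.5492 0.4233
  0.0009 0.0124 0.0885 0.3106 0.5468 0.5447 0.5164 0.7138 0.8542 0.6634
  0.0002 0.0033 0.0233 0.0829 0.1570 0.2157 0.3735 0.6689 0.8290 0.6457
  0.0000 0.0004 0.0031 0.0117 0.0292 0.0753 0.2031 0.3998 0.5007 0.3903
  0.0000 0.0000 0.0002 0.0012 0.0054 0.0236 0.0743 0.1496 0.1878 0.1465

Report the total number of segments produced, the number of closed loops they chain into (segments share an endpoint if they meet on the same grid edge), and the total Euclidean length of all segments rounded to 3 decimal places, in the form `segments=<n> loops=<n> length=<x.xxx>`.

segments=14 loops=2 length=10.081

cell (0,3): code 0100 → (0.708,4.000)–(1.000,3.615)
cell (0,4): code 1100 → (0.952,5.000)–(0.708,4.000)
cell (0,5): code 1000 → (1.000,5.054)–(0.952,5.000)
cell (1,3): code 0110 → (1.000,3.615)–(2.000,3.442)
cell (1,5): code 1001 → (2.000,5.378)–(1.000,5.054)
cell (2,3): code 0010 → (2.000,3.442)–(2.519,4.000)
cell (2,4): code 0011 → (2.519,4.000)–(2.368,5.000)
cell (2,5): code 0001 → (2.368,5.000)–(2.000,5.378)
cell (2,7): code 0100 → (2.708,8.000)–(3.000,7.365)
cell (2,8): code 1000 → (3.000,8.468)–(2.708,8.000)
cell (3,7): code 0110 → (3.000,7.365)–(4.000,7.600)
cell (3,8): code 1001 → (4.000,8.349)–(3.000,8.468)
cell (4,7): code 0010 → (4.000,7.600)–(4.195,8.000)
cell (4,8): code 0001 → (4.195,8.000)–(4.000,8.349)
total: 14 segments, chained into 2 closed loop(s), length Σ = 10.080632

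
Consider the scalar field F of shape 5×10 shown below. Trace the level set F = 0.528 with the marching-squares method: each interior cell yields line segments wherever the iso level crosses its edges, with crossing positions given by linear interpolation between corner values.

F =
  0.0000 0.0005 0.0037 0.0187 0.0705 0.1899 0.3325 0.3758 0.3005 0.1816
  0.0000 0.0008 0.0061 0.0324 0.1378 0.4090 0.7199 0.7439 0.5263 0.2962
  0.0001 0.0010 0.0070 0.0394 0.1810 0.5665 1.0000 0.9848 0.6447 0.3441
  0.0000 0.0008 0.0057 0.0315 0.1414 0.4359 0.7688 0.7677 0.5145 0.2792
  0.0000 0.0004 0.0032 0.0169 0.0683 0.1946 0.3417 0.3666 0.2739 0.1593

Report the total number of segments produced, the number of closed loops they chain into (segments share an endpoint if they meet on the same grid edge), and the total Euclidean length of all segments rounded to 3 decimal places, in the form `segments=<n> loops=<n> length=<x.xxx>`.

segments=14 loops=1 length=10.334

cell (0,5): code 0100 → (0.505,6.000)–(1.000,5.383)
cell (0,6): code 1100 → (0.413,7.000)–(0.505,6.000)
cell (0,7): code 1000 → (1.000,7.992)–(0.413,7.000)
cell (1,4): code 0100 → (1.756,5.000)–(2.000,4.900)
cell (1,5): code 1110 → (1.000,5.383)–(1.756,5.000)
cell (1,7): code 1101 → (1.014,8.000)–(1.000,7.992)
cell (1,8): code 1000 → (2.000,8.388)–(1.014,8.000)
cell (2,4): code 0010 → (2.000,4.900)–(2.295,5.000)
cell (2,5): code 0111 → (2.295,5.000)–(3.000,5.277)
cell (2,7): code 1011 → (3.000,7.947)–(2.896,8.000)
cell (2,8): code 0001 → (2.896,8.000)–(2.000,8.388)
cell (3,5): code 0010 → (3.000,5.277)–(3.564,6.000)
cell (3,6): code 0011 → (3.564,6.000)–(3.598,7.000)
cell (3,7): code 0001 → (3.598,7.000)–(3.000,7.947)
total: 14 segments, chained into 1 closed loop(s), length Σ = 10.334250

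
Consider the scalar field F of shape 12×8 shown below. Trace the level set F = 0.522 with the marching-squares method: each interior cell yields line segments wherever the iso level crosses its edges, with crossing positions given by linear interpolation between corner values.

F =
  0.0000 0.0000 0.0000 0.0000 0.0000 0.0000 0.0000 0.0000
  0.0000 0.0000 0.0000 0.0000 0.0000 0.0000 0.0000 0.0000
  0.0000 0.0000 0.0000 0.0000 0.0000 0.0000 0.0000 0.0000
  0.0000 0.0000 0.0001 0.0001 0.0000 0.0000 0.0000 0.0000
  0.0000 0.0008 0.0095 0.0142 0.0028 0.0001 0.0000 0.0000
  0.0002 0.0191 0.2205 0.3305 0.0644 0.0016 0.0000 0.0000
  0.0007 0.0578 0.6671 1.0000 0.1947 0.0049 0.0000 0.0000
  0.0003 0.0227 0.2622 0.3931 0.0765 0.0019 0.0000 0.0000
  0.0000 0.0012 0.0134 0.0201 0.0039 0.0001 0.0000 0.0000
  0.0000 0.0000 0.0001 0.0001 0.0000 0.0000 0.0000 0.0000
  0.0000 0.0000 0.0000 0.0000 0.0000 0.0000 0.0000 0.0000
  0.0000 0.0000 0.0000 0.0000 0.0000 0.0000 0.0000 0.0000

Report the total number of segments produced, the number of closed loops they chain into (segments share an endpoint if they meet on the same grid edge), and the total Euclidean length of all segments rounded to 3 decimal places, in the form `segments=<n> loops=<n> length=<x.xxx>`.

segments=6 loops=1 length=4.909

cell (5,1): code 0100 → (5.675,2.000)–(6.000,1.762)
cell (5,2): code 1100 → (5.286,3.000)–(5.675,2.000)
cell (5,3): code 1000 → (6.000,3.594)–(5.286,3.000)
cell (6,1): code 0010 → (6.000,1.762)–(6.358,2.000)
cell (6,2): code 0011 → (6.358,2.000)–(6.788,3.000)
cell (6,3): code 0001 → (6.788,3.000)–(6.000,3.594)
total: 6 segments, chained into 1 closed loop(s), length Σ = 4.909063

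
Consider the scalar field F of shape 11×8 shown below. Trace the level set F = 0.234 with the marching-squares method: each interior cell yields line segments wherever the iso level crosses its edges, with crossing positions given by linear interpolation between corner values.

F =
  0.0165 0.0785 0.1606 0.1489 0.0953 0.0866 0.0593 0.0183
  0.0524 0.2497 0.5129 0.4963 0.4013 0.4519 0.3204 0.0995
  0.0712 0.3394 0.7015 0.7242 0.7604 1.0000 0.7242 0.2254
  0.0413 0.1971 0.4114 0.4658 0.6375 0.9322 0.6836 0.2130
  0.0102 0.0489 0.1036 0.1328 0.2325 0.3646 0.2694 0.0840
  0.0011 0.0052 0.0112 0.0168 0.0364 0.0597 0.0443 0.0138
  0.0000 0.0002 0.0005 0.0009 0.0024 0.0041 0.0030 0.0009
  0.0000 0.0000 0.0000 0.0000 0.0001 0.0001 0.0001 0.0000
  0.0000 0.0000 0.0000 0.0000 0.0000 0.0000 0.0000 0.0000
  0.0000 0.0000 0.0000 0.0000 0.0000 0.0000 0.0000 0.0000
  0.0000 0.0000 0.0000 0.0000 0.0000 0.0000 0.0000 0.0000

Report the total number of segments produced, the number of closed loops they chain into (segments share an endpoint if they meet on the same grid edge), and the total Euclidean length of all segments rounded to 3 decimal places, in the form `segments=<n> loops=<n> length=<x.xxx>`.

cell (0,0): code 0100 → (0.908,1.000)–(1.000,0.920)
cell (0,1): code 1100 → (0.208,2.000)–(0.908,1.000)
cell (0,2): code 1100 → (0.245,3.000)–(0.208,2.000)
cell (0,3): code 1100 → (0.453,4.000)–(0.245,3.000)
cell (0,4): code 1100 → (0.404,5.000)–(0.453,4.000)
cell (0,5): code 1100 → (0.669,6.000)–(0.404,5.000)
cell (0,6): code 1000 → (1.000,6.391)–(0.669,6.000)
cell (1,0): code 0110 → (1.000,0.920)–(2.000,0.607)
cell (1,6): code 1001 → (2.000,6.983)–(1.000,6.391)
cell (2,0): code 0010 → (2.000,0.607)–(2.741,1.000)
cell (2,1): code 0111 → (2.741,1.000)–(3.000,1.172)
cell (2,6): code 1001 → (3.000,6.955)–(2.000,6.983)
cell (3,1): code 0010 → (3.000,1.172)–(3.576,2.000)
cell (3,2): code 0011 → (3.576,2.000)–(3.696,3.000)
cell (3,3): code 0011 → (3.696,3.000)–(3.996,4.000)
cell (3,4): code 0111 → (3.996,4.000)–(4.000,4.011)
cell (3,6): code 1001 → (4.000,6.191)–(3.000,6.955)
cell (4,4): code 0010 → (4.000,4.011)–(4.428,5.000)
cell (4,5): code 0011 → (4.428,5.000)–(4.157,6.000)
cell (4,6): code 0001 → (4.157,6.000)–(4.000,6.191)
total: 20 segments, chained into 1 closed loop(s), length Σ = 16.963899

segments=20 loops=1 length=16.964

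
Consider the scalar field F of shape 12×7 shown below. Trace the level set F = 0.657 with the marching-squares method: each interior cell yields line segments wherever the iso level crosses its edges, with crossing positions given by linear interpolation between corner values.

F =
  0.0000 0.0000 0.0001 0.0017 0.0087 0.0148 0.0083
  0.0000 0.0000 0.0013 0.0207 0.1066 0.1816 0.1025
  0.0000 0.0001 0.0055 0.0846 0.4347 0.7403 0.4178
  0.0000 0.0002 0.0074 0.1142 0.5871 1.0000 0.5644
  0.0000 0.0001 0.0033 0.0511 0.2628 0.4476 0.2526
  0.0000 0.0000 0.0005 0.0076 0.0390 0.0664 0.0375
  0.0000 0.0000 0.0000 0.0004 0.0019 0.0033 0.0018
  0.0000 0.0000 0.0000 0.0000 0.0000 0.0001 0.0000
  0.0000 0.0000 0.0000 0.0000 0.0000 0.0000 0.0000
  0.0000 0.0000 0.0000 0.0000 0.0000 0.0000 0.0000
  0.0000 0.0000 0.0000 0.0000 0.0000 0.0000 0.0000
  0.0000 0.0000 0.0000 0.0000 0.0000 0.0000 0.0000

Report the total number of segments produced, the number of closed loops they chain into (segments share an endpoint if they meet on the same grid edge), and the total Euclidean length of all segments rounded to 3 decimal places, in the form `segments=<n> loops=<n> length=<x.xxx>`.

segments=6 loops=1 length=4.925

cell (1,4): code 0100 → (1.851,5.000)–(2.000,4.727)
cell (1,5): code 1000 → (2.000,5.258)–(1.851,5.000)
cell (2,4): code 0110 → (2.000,4.727)–(3.000,4.169)
cell (2,5): code 1001 → (3.000,5.787)–(2.000,5.258)
cell (3,4): code 0010 → (3.000,4.169)–(3.621,5.000)
cell (3,5): code 0001 → (3.621,5.000)–(3.000,5.787)
total: 6 segments, chained into 1 closed loop(s), length Σ = 4.925411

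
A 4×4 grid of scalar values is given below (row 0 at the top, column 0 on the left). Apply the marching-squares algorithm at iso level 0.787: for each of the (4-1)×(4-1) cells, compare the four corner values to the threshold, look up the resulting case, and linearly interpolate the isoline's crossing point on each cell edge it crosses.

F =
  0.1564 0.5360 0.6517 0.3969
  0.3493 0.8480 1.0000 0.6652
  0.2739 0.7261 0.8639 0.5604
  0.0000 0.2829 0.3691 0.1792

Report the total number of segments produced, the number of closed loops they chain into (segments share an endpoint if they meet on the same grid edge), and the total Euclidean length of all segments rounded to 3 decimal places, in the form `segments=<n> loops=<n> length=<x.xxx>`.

segments=8 loops=1 length=5.326

cell (0,0): code 0100 → (0.804,1.000)–(1.000,0.878)
cell (0,1): code 1100 → (0.388,2.000)–(0.804,1.000)
cell (0,2): code 1000 → (1.000,2.636)–(0.388,2.000)
cell (1,0): code 0010 → (1.000,0.878)–(1.500,1.000)
cell (1,1): code 0111 → (1.500,1.000)–(2.000,1.442)
cell (1,2): code 1001 → (2.000,2.253)–(1.000,2.636)
cell (2,1): code 0010 → (2.000,1.442)–(2.155,2.000)
cell (2,2): code 0001 → (2.155,2.000)–(2.000,2.253)
total: 8 segments, chained into 1 closed loop(s), length Σ = 5.325635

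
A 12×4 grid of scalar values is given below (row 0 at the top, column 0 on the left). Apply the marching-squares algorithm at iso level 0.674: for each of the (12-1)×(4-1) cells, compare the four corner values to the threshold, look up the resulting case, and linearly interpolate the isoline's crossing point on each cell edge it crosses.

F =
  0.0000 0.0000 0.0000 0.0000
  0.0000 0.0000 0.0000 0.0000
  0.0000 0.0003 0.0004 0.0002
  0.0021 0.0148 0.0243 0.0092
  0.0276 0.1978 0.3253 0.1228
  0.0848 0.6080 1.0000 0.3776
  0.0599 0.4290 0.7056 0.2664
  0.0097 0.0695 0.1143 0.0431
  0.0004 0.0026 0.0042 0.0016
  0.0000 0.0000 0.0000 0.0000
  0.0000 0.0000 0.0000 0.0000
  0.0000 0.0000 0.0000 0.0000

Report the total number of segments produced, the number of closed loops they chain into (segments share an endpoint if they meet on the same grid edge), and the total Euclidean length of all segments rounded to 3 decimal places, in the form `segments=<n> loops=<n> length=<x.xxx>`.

cell (4,1): code 0100 → (4.517,2.000)–(5.000,1.168)
cell (4,2): code 1000 → (5.000,2.524)–(4.517,2.000)
cell (5,1): code 0110 → (5.000,1.168)–(6.000,1.886)
cell (5,2): code 1001 → (6.000,2.072)–(5.000,2.524)
cell (6,1): code 0010 → (6.000,1.886)–(6.053,2.000)
cell (6,2): code 0001 → (6.053,2.000)–(6.000,2.072)
total: 6 segments, chained into 1 closed loop(s), length Σ = 4.218210

segments=6 loops=1 length=4.218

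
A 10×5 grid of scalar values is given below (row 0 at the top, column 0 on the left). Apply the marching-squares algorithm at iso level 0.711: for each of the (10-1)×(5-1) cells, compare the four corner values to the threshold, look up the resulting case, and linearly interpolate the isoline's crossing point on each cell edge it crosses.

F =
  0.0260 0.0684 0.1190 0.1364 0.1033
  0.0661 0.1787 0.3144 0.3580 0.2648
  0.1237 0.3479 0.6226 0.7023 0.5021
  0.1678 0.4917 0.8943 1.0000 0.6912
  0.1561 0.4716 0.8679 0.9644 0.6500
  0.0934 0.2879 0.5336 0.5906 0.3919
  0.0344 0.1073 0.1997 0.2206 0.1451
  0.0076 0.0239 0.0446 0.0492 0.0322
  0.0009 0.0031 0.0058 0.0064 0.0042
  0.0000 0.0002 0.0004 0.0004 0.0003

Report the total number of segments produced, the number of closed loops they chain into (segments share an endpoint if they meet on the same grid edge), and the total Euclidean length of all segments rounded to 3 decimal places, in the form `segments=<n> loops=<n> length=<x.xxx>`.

segments=8 loops=1 length=7.904

cell (2,1): code 0100 → (2.325,2.000)–(3.000,1.545)
cell (2,2): code 1100 → (2.029,3.000)–(2.325,2.000)
cell (2,3): code 1000 → (3.000,3.936)–(2.029,3.000)
cell (3,1): code 0110 → (3.000,1.545)–(4.000,1.604)
cell (3,3): code 1001 → (4.000,3.806)–(3.000,3.936)
cell (4,1): code 0010 → (4.000,1.604)–(4.469,2.000)
cell (4,2): code 0011 → (4.469,2.000)–(4.678,3.000)
cell (4,3): code 0001 → (4.678,3.000)–(4.000,3.806)
total: 8 segments, chained into 1 closed loop(s), length Σ = 7.904130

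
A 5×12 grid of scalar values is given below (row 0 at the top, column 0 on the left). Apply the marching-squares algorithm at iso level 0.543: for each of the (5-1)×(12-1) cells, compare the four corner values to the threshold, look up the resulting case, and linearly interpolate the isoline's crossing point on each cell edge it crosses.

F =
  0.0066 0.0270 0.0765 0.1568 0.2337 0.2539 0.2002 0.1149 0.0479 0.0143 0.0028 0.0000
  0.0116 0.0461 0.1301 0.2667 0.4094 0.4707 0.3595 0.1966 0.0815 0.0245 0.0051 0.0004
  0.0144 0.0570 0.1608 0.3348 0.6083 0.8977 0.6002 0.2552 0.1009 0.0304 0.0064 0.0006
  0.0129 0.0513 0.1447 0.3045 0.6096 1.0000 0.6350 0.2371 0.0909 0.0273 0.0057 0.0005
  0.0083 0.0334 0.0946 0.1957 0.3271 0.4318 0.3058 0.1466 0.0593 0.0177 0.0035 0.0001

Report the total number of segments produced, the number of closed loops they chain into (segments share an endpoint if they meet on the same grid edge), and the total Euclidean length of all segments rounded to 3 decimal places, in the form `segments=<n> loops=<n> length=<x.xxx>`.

cell (1,3): code 0100 → (1.672,4.000)–(2.000,3.761)
cell (1,4): code 1100 → (1.169,5.000)–(1.672,4.000)
cell (1,5): code 1100 → (1.762,6.000)–(1.169,5.000)
cell (1,6): code 1000 → (2.000,6.166)–(1.762,6.000)
cell (2,3): code 0110 → (2.000,3.761)–(3.000,3.782)
cell (2,6): code 1001 → (3.000,6.231)–(2.000,6.166)
cell (3,3): code 0010 → (3.000,3.782)–(3.236,4.000)
cell (3,4): code 0011 → (3.236,4.000)–(3.804,5.000)
cell (3,5): code 0011 → (3.804,5.000)–(3.279,6.000)
cell (3,6): code 0001 → (3.279,6.000)–(3.000,6.231)
total: 10 segments, chained into 1 closed loop(s), length Σ = 7.943456

segments=10 loops=1 length=7.943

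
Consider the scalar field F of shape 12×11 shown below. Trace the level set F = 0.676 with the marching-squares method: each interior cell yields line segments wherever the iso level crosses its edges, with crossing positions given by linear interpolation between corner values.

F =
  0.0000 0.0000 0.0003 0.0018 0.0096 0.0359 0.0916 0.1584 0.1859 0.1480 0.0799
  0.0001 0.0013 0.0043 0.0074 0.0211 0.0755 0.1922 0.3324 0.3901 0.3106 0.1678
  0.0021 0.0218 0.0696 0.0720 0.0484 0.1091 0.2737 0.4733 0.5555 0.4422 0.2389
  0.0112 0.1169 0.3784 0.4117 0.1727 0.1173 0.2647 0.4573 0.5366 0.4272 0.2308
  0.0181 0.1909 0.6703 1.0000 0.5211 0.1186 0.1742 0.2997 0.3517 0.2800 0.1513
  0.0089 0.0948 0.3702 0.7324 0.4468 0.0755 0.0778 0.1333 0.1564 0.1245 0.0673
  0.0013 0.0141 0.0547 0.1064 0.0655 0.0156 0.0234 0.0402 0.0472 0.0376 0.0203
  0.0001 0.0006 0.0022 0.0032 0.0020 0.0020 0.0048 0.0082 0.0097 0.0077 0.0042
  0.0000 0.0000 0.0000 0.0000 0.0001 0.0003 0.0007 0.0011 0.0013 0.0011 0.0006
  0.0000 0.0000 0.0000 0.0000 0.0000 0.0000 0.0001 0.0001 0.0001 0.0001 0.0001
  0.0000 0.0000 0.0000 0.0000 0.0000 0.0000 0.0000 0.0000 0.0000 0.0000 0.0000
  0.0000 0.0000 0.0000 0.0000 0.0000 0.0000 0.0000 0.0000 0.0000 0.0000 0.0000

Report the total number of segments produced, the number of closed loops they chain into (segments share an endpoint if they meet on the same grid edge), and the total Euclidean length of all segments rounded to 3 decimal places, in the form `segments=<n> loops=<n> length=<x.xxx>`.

cell (3,2): code 0100 → (3.449,3.000)–(4.000,2.017)
cell (3,3): code 1000 → (4.000,3.677)–(3.449,3.000)
cell (4,2): code 0110 → (4.000,2.017)–(5.000,2.844)
cell (4,3): code 1001 → (5.000,3.197)–(4.000,3.677)
cell (5,2): code 0010 → (5.000,2.844)–(5.090,3.000)
cell (5,3): code 0001 → (5.090,3.000)–(5.000,3.197)
total: 6 segments, chained into 1 closed loop(s), length Σ = 4.802343

segments=6 loops=1 length=4.802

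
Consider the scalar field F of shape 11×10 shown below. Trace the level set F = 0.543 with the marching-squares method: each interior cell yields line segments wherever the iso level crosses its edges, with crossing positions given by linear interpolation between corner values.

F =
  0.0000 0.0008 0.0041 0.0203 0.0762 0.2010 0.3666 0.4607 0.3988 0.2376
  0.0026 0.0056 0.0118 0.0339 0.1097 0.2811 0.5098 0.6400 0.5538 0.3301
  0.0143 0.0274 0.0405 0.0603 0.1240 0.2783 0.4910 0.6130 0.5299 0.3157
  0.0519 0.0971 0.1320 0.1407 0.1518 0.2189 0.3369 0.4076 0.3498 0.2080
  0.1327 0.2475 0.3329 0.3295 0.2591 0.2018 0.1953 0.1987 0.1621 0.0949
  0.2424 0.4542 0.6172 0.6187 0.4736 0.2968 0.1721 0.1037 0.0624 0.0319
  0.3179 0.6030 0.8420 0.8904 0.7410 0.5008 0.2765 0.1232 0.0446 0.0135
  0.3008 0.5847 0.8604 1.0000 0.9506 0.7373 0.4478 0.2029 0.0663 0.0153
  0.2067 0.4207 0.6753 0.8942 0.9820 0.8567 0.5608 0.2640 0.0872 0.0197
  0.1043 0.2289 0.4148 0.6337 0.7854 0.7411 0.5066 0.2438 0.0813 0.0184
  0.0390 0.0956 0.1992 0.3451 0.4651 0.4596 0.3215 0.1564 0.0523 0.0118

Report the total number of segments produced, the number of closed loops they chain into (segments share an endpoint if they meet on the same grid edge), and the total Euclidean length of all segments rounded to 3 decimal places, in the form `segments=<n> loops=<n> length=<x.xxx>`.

segments=30 loops=2 length=21.546

cell (0,6): code 0100 → (0.459,7.000)–(1.000,6.255)
cell (0,7): code 1100 → (0.930,8.000)–(0.459,7.000)
cell (0,8): code 1000 → (1.000,8.048)–(0.930,8.000)
cell (1,6): code 0110 → (1.000,6.255)–(2.000,6.426)
cell (1,7): code 1011 → (2.000,7.842)–(1.452,8.000)
cell (1,8): code 0001 → (1.452,8.000)–(1.000,8.048)
cell (2,6): code 0010 → (2.000,6.426)–(2.341,7.000)
cell (2,7): code 0001 → (2.341,7.000)–(2.000,7.842)
cell (4,1): code 0100 → (4.739,2.000)–(5.000,1.545)
cell (4,2): code 1100 → (4.738,3.000)–(4.739,2.000)
cell (4,3): code 1000 → (5.000,3.522)–(4.738,3.000)
cell (5,0): code 0100 → (5.597,1.000)–(6.000,0.790)
cell (5,1): code 1110 → (5.000,1.545)–(5.597,1.000)
cell (5,3): code 1101 → (5.260,4.000)–(5.000,3.522)
cell (5,4): code 1000 → (6.000,4.824)–(5.260,4.000)
cell (6,0): code 0110 → (6.000,0.790)–(7.000,0.853)
cell (6,4): code 1101 → (6.178,5.000)–(6.000,4.824)
cell (6,5): code 1000 → (7.000,5.671)–(6.178,5.000)
cell (7,0): code 0010 → (7.000,0.853)–(7.254,1.000)
cell (7,1): code 0111 → (7.254,1.000)–(8.000,1.480)
cell (7,5): code 1101 → (7.842,6.000)–(7.000,5.671)
cell (7,6): code 1000 → (8.000,6.060)–(7.842,6.000)
cell (8,1): code 0010 → (8.000,1.480)–(8.508,2.000)
cell (8,2): code 0111 → (8.508,2.000)–(9.000,2.586)
cell (8,5): code 1011 → (9.000,5.845)–(8.328,6.000)
cell (8,6): code 0001 → (8.328,6.000)–(8.000,6.060)
cell (9,2): code 0010 → (9.000,2.586)–(9.314,3.000)
cell (9,3): code 0011 → (9.314,3.000)–(9.757,4.000)
cell (9,4): code 0011 → (9.757,4.000)–(9.704,5.000)
cell (9,5): code 0001 → (9.704,5.000)–(9.000,5.845)
total: 30 segments, chained into 2 closed loop(s), length Σ = 21.546007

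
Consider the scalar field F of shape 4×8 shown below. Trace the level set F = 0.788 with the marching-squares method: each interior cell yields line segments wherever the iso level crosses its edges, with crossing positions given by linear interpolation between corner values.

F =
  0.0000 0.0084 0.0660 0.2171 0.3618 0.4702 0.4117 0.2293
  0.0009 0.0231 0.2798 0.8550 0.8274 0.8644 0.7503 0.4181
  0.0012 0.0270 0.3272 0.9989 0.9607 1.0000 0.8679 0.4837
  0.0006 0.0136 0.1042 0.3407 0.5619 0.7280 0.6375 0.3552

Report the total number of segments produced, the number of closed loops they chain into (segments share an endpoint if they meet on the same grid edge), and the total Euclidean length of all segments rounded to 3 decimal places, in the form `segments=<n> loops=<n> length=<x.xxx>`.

cell (0,2): code 0100 → (0.895,3.000)–(1.000,2.884)
cell (0,3): code 1100 → (0.915,4.000)–(0.895,3.000)
cell (0,4): code 1100 → (0.806,5.000)–(0.915,4.000)
cell (0,5): code 1000 → (1.000,5.670)–(0.806,5.000)
cell (1,2): code 0110 → (1.000,2.884)–(2.000,2.686)
cell (1,5): code 1101 → (1.321,6.000)–(1.000,5.670)
cell (1,6): code 1000 → (2.000,6.208)–(1.321,6.000)
cell (2,2): code 0010 → (2.000,2.686)–(2.320,3.000)
cell (2,3): code 0011 → (2.320,3.000)–(2.433,4.000)
cell (2,4): code 0011 → (2.433,4.000)–(2.779,5.000)
cell (2,5): code 0011 → (2.779,5.000)–(2.347,6.000)
cell (2,6): code 0001 → (2.347,6.000)–(2.000,6.208)
total: 12 segments, chained into 1 closed loop(s), length Σ = 9.057447

segments=12 loops=1 length=9.057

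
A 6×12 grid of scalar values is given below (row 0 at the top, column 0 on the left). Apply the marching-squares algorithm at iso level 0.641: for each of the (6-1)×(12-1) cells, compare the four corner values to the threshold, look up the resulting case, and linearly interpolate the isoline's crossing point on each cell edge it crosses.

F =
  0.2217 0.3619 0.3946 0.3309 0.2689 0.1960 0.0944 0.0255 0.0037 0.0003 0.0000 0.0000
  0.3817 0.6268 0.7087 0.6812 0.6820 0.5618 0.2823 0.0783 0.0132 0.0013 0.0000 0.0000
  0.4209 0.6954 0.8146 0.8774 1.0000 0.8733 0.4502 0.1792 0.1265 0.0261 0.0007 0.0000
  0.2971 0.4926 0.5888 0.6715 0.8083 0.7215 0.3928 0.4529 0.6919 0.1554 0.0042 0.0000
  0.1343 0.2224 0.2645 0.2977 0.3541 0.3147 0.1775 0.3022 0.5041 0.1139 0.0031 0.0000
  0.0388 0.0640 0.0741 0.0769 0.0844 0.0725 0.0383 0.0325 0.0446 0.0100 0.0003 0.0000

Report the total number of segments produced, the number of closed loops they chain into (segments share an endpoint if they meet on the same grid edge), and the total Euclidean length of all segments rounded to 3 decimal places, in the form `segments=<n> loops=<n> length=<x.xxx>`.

cell (0,1): code 0100 → (0.784,2.000)–(1.000,1.173)
cell (0,2): code 1100 → (0.885,3.000)–(0.784,2.000)
cell (0,3): code 1100 → (0.901,4.000)–(0.885,3.000)
cell (0,4): code 1000 → (1.000,4.341)–(0.901,4.000)
cell (1,0): code 0100 → (1.207,1.000)–(2.000,0.802)
cell (1,1): code 1110 → (1.000,1.173)–(1.207,1.000)
cell (1,4): code 1101 → (1.254,5.000)–(1.000,4.341)
cell (1,5): code 1000 → (2.000,5.549)–(1.254,5.000)
cell (2,0): code 0010 → (2.000,0.802)–(2.268,1.000)
cell (2,1): code 0011 → (2.268,1.000)–(2.769,2.000)
cell (2,2): code 0111 → (2.769,2.000)–(3.000,2.631)
cell (2,5): code 1001 → (3.000,5.245)–(2.000,5.549)
cell (2,7): code 0100 → (2.910,8.000)–(3.000,7.787)
cell (2,8): code 1000 → (3.000,8.095)–(2.910,8.000)
cell (3,2): code 0010 → (3.000,2.631)–(3.082,3.000)
cell (3,3): code 0011 → (3.082,3.000)–(3.368,4.000)
cell (3,4): code 0011 → (3.368,4.000)–(3.198,5.000)
cell (3,5): code 0001 → (3.198,5.000)–(3.000,5.245)
cell (3,7): code 0010 → (3.000,7.787)–(3.271,8.000)
cell (3,8): code 0001 → (3.271,8.000)–(3.000,8.095)
total: 20 segments, chained into 2 closed loop(s), length Σ = 12.844803

segments=20 loops=2 length=12.845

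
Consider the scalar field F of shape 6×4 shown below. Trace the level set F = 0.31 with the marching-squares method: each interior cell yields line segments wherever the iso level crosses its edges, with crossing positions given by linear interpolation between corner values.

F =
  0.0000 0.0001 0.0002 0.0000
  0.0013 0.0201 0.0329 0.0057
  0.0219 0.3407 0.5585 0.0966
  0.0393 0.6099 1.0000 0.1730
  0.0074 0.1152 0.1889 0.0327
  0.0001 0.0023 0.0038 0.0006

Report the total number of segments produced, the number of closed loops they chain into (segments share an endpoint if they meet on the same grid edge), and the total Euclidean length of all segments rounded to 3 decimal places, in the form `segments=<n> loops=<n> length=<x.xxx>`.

cell (1,0): code 0100 → (1.904,1.000)–(2.000,0.904)
cell (1,1): code 1100 → (1.527,2.000)–(1.904,1.000)
cell (1,2): code 1000 → (2.000,2.538)–(1.527,2.000)
cell (2,0): code 0110 → (2.000,0.904)–(3.000,0.474)
cell (2,2): code 1001 → (3.000,2.834)–(2.000,2.538)
cell (3,0): code 0010 → (3.000,0.474)–(3.606,1.000)
cell (3,1): code 0011 → (3.606,1.000)–(3.851,2.000)
cell (3,2): code 0001 → (3.851,2.000)–(3.000,2.834)
total: 8 segments, chained into 1 closed loop(s), length Σ = 7.075328

segments=8 loops=1 length=7.075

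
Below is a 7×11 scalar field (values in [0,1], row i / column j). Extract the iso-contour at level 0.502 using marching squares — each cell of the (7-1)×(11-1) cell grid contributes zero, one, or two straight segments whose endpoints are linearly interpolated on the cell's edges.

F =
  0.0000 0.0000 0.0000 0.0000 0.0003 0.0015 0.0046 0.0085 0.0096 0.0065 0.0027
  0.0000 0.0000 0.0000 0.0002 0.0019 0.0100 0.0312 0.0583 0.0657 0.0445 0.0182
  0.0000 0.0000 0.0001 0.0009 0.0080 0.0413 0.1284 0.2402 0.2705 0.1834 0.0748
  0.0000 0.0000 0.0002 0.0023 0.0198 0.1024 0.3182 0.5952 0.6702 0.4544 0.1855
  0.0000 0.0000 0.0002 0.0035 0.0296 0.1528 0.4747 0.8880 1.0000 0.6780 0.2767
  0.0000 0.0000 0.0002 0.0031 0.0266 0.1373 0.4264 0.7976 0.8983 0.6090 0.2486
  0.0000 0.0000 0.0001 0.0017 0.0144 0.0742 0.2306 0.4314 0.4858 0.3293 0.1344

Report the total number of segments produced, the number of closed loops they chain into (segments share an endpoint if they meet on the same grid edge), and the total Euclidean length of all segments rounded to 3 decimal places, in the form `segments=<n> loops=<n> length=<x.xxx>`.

cell (2,6): code 0100 → (2.737,7.000)–(3.000,6.664)
cell (2,7): code 1100 → (2.579,8.000)–(2.737,7.000)
cell (2,8): code 1000 → (3.000,8.779)–(2.579,8.000)
cell (3,6): code 0110 → (3.000,6.664)–(4.000,6.066)
cell (3,8): code 1101 → (3.213,9.000)–(3.000,8.779)
cell (3,9): code 1000 → (4.000,9.439)–(3.213,9.000)
cell (4,6): code 0110 → (4.000,6.066)–(5.000,6.204)
cell (4,9): code 1001 → (5.000,9.297)–(4.000,9.439)
cell (5,6): code 0010 → (5.000,6.204)–(5.807,7.000)
cell (5,7): code 0011 → (5.807,7.000)–(5.961,8.000)
cell (5,8): code 0011 → (5.961,8.000)–(5.383,9.000)
cell (5,9): code 0001 → (5.383,9.000)–(5.000,9.297)
total: 12 segments, chained into 1 closed loop(s), length Σ = 10.501878

segments=12 loops=1 length=10.502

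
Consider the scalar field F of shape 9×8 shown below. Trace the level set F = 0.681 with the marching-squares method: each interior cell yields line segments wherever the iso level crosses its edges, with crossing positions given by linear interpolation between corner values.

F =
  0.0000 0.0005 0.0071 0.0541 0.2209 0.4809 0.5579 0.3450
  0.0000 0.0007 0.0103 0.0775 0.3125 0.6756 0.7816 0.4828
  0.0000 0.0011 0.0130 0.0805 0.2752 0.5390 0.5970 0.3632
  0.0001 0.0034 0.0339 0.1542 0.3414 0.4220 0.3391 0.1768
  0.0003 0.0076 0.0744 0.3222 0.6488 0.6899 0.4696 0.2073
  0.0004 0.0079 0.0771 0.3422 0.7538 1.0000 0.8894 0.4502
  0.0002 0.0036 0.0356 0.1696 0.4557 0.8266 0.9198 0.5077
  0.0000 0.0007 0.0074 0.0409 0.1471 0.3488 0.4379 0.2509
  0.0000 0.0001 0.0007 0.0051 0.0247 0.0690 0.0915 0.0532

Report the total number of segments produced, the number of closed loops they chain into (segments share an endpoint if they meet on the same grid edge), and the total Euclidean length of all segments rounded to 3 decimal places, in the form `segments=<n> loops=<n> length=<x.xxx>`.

segments=16 loops=2 length=11.500

cell (0,5): code 0100 → (0.550,6.000)–(1.000,5.051)
cell (0,6): code 1000 → (1.000,6.337)–(0.550,6.000)
cell (1,5): code 0010 → (1.000,5.051)–(1.545,6.000)
cell (1,6): code 0001 → (1.545,6.000)–(1.000,6.337)
cell (3,4): code 0100 → (3.967,5.000)–(4.000,4.783)
cell (3,5): code 1000 → (4.000,5.040)–(3.967,5.000)
cell (4,3): code 0100 → (4.307,4.000)–(5.000,3.823)
cell (4,4): code 1110 → (4.000,4.783)–(4.307,4.000)
cell (4,5): code 1101 → (4.504,6.000)–(4.000,5.040)
cell (4,6): code 1000 → (5.000,6.474)–(4.504,6.000)
cell (5,3): code 0010 → (5.000,3.823)–(5.244,4.000)
cell (5,4): code 0111 → (5.244,4.000)–(6.000,4.607)
cell (5,6): code 1001 → (6.000,6.579)–(5.000,6.474)
cell (6,4): code 0010 → (6.000,4.607)–(6.305,5.000)
cell (6,5): code 0011 → (6.305,5.000)–(6.496,6.000)
cell (6,6): code 0001 → (6.496,6.000)–(6.000,6.579)
total: 16 segments, chained into 2 closed loop(s), length Σ = 11.499764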